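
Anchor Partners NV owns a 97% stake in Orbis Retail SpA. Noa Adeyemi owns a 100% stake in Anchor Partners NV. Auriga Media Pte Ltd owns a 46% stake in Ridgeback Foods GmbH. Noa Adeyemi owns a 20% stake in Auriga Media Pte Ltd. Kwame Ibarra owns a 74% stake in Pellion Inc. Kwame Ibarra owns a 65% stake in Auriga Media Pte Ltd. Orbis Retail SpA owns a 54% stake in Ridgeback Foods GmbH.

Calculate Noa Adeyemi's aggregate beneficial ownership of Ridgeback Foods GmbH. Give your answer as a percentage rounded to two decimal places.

Noa reaches Ridgeback along 2 paths.
Via Anchor → Orbis: 100% × 97% × 54% = 52.38%.
Via Auriga: 20% × 46% = 9.2%.
Total: 52.38% + 9.2% = 61.58%.

61.58%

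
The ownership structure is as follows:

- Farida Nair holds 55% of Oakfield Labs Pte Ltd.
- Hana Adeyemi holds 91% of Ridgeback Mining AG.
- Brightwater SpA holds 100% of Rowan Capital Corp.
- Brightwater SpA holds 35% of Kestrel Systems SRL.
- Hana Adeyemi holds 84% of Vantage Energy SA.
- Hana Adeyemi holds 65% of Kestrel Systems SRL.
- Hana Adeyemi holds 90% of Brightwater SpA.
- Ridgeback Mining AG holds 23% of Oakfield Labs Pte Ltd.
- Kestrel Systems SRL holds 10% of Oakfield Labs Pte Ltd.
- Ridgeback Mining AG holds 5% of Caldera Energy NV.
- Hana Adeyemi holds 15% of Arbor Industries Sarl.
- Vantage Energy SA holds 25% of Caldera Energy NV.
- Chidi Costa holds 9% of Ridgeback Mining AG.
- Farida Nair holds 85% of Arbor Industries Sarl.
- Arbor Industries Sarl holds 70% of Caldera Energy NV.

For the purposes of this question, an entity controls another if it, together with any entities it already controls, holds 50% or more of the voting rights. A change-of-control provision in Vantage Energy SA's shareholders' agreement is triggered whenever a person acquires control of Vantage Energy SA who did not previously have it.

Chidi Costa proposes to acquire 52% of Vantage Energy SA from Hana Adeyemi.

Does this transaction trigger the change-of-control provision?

The purchase adds only to Chidi's holdings (Hana's stake shrinks), so Chidi is the only person who could newly come to control Vantage.
Chidi's largest direct stake is 9% in Ridgeback, which does not meet the threshold, so Chidi controls no company.
Neither Chidi nor any entity Chidi controls holds any voting interest in Vantage.
So before the transaction, Chidi does not control Vantage.
After the purchase, Chidi holds 52% of Vantage directly, and Hana's stake falls to 32%.
Chidi holds 52% of Vantage, so Chidi controls Vantage.
Chidi did not control Vantage before and does after, so the clause is triggered.

Yes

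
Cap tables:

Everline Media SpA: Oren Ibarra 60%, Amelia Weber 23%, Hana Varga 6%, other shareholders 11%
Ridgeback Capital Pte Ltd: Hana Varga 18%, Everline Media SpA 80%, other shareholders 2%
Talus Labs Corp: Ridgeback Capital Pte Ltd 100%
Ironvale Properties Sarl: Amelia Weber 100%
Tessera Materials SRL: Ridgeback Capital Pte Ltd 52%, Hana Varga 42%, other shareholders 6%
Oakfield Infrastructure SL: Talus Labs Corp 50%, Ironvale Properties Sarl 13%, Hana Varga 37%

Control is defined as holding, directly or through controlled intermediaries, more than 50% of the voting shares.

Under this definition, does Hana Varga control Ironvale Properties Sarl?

Hana's largest direct stake is 42% in Tessera, which does not meet the threshold, so Hana controls no company.
Neither Hana nor any entity Hana controls holds any voting interest in Ironvale.
So Hana does not control Ironvale.

No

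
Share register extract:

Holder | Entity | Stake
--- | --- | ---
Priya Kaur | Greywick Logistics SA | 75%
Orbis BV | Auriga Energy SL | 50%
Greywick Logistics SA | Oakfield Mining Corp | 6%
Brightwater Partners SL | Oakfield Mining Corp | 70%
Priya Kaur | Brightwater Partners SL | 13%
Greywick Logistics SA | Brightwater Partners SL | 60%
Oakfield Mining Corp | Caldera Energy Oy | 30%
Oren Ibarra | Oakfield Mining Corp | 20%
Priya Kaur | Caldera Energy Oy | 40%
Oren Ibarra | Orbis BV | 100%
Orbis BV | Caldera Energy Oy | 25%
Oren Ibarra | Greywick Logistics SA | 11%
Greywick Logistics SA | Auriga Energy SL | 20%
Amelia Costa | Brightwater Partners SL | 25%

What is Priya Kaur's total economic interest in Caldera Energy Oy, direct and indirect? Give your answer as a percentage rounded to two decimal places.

Priya reaches Caldera along 4 paths.
Via Greywick → Brightwater → Oakfield: 75% × 60% × 70% × 30% = 9.45%.
Via Brightwater → Oakfield: 13% × 70% × 30% = 2.73%.
Via Greywick → Oakfield: 75% × 6% × 30% = 1.35%.
Direct stake: 40% = 40%.
Total: 9.45% + 2.73% + 1.35% + 40% = 53.53%.

53.53%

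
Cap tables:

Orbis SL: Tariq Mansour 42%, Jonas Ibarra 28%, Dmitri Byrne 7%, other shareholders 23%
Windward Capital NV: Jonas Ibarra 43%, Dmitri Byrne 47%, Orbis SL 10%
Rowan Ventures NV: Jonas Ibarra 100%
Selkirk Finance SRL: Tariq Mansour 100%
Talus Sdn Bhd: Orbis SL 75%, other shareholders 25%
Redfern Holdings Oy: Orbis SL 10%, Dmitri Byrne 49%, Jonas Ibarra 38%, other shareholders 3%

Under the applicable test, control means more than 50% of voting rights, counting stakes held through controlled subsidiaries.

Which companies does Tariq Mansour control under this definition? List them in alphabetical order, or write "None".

Tariq holds 100% of Selkirk, so Tariq controls Selkirk.
No other company's threshold is met.

Selkirk Finance SRL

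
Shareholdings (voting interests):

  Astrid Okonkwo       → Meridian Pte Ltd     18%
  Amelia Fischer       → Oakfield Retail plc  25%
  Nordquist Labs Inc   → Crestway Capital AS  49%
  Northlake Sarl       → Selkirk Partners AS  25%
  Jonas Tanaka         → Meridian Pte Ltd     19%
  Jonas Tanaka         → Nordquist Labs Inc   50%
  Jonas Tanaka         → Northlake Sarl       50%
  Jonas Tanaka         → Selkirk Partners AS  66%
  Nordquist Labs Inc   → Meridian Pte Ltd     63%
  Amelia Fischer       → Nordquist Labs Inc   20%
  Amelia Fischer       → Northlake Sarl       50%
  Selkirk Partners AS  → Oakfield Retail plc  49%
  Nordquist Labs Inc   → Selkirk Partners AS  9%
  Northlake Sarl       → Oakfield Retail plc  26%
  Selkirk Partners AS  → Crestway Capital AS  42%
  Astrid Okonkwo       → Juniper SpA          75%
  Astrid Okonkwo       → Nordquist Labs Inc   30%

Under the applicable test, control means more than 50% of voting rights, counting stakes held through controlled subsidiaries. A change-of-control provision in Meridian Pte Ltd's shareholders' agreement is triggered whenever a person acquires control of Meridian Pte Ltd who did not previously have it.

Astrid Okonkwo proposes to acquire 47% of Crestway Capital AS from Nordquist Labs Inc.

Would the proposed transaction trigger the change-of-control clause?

No

The purchase adds only to Astrid's holdings (Nordquist's stake shrinks), so Astrid is the only person who could newly come to control Meridian.
Astrid holds 75% of Juniper, so Astrid controls Juniper.
In Meridian, Astrid's side holds only 18%, not > 50%.
So before the transaction, Astrid does not control Meridian.
After the purchase, Astrid holds 47% of Crestway directly, and Nordquist's stake falls to 2%.
Astrid's side now holds 47% of Crestway, not > 50%, so Astrid still does not control Crestway.
After the transaction, Astrid's side holds 18% of Meridian, not > 50%, so Astrid still does not control Meridian.
No new person acquires control, so the clause is not triggered.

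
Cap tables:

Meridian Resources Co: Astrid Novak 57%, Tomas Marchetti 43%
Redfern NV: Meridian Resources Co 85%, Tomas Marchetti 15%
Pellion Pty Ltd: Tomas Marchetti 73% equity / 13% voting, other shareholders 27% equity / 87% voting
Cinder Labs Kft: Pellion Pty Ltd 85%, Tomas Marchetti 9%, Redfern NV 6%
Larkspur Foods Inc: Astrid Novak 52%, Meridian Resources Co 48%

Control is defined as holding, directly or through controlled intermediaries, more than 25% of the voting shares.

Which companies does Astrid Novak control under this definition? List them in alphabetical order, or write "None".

Astrid holds 57% of Meridian, so Astrid controls Meridian.
Meridian holds 85% of Redfern, so Astrid controls Redfern.
Astrid and Meridian together hold 52% + 48% = 100% of Larkspur, so Astrid controls Larkspur.
No other company's threshold is met.

Larkspur Foods Inc, Meridian Resources Co, Redfern NV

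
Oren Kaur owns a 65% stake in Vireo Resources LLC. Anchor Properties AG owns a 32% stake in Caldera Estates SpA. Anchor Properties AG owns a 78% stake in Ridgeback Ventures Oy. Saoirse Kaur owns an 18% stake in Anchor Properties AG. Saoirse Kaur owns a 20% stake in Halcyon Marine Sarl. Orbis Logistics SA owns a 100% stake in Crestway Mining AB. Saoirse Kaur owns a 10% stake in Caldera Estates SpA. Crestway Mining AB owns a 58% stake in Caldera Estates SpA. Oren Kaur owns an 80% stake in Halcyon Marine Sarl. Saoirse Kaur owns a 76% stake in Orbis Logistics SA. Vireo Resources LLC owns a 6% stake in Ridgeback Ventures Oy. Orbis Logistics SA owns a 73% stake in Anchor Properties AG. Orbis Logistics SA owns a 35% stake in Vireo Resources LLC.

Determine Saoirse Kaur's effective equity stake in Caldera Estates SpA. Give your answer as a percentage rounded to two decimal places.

Saoirse reaches Caldera along 4 paths.
Direct stake: 10% = 10%.
Via Orbis → Anchor: 76% × 73% × 32% = 17.7536%.
Via Anchor: 18% × 32% = 5.76%.
Via Orbis → Crestway: 76% × 100% × 58% = 44.08%.
Total: 10% + 17.7536% + 5.76% + 44.08% = 77.5936%.
Rounded: 77.59%.

77.59%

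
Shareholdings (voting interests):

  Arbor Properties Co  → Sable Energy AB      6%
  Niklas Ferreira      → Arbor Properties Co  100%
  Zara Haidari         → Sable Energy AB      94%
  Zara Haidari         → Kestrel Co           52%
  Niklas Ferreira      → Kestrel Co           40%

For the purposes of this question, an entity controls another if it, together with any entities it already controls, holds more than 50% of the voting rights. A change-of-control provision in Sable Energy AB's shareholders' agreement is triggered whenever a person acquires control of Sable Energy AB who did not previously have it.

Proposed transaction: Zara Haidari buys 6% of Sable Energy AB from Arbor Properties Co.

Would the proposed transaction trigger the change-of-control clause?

No

The purchase adds only to Zara's holdings (Arbor's stake shrinks), so Zara is the only person who could newly come to control Sable.
Zara holds 94% of Sable, so Zara controls Sable.
So Zara already controls Sable before the transaction.
After the purchase, Zara's direct stake in Sable rises to 94% + 6% = 100%, and Arbor's stake falls to 0%.
Zara controlled Sable already, so this is not a new person acquiring control; every other person's position is unchanged or reduced.
No new person acquires control, so the clause is not triggered.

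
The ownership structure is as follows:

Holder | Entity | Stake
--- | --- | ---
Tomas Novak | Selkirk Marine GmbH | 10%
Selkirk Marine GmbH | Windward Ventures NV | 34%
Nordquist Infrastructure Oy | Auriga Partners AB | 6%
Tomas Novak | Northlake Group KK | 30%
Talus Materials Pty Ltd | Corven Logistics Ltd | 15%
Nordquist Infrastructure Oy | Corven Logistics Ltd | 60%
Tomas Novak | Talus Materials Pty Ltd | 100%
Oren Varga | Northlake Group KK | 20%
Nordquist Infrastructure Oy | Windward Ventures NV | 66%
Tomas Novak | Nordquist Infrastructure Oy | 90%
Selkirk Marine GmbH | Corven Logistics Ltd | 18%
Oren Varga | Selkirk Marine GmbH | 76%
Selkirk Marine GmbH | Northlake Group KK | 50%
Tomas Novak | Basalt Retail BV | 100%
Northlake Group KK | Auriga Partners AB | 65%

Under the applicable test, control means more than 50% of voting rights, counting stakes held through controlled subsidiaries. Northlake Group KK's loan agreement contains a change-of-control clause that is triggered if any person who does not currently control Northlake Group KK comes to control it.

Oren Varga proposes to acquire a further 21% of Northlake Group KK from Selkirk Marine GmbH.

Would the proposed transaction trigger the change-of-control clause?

No

The purchase adds only to Oren's holdings (Selkirk's stake shrinks), so Oren is the only person who could newly come to control Northlake.
Oren holds 76% of Selkirk, so Oren controls Selkirk.
Oren and Selkirk together hold 20% + 50% = 70% of Northlake, so Oren controls Northlake.
So Oren already controls Northlake before the transaction.
After the purchase, Oren's direct stake in Northlake rises to 20% + 21% = 41%, and Selkirk's stake falls to 29%.
Oren controlled Northlake already, so this is not a new person acquiring control; every other person's position is unchanged or reduced.
No new person acquires control, so the clause is not triggered.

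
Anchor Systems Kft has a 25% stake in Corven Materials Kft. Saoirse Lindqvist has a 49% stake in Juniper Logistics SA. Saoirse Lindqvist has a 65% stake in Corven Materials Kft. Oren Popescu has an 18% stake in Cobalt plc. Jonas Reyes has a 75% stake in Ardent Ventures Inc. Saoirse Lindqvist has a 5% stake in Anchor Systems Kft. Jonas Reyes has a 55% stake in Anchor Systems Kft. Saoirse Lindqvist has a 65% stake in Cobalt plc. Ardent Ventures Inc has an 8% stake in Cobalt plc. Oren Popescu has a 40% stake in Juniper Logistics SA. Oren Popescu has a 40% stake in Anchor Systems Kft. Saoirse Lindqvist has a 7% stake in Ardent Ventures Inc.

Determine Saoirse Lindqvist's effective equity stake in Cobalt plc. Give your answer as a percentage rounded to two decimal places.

65.56%

Saoirse reaches Cobalt along 2 paths.
Direct stake: 65% = 65%.
Via Ardent: 7% × 8% = 0.56%.
Total: 65% + 0.56% = 65.56%.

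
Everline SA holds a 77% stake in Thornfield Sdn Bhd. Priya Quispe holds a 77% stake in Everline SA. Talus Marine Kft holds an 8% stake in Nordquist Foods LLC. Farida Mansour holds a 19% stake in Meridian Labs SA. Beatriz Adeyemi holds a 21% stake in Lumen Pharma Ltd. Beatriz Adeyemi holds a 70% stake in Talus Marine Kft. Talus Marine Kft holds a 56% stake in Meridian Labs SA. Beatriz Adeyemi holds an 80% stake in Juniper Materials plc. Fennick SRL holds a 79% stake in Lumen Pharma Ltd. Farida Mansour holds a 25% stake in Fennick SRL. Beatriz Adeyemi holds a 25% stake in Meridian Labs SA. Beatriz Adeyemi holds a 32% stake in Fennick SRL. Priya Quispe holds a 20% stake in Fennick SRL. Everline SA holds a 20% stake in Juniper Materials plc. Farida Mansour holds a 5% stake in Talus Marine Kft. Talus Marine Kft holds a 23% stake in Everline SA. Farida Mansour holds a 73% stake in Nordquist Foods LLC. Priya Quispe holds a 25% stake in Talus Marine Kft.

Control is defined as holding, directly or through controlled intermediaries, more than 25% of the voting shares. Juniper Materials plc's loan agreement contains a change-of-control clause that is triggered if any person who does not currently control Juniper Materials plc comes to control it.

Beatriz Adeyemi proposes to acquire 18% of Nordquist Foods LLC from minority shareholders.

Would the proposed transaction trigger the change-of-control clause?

The purchase changes only Beatriz's holdings, so Beatriz is the only person who could newly come to control Juniper.
Beatriz holds 80% of Juniper, so Beatriz controls Juniper.
So Beatriz already controls Juniper before the transaction.
After the purchase, Beatriz holds 18% of Nordquist directly.
Beatriz controlled Juniper already, so this is not a new person acquiring control; every other person's position is unchanged or reduced.
No new person acquires control, so the clause is not triggered.

No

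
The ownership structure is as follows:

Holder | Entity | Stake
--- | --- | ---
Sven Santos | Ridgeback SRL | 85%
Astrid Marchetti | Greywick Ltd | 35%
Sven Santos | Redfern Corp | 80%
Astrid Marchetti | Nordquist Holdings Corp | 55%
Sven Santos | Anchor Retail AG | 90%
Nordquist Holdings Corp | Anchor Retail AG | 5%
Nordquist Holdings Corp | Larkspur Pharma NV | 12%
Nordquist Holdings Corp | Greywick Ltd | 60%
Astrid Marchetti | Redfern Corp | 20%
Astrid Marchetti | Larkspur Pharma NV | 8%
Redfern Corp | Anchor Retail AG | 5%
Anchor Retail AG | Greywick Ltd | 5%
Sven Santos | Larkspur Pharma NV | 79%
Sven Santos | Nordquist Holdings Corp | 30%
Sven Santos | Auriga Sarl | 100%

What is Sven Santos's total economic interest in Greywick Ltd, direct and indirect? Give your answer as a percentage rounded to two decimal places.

22.78%

Sven reaches Greywick along 4 paths.
Via Anchor: 90% × 5% = 4.5%.
Via Redfern → Anchor: 80% × 5% × 5% = 0.2%.
Via Nordquist → Anchor: 30% × 5% × 5% = 0.075%.
Via Nordquist: 30% × 60% = 18%.
Total: 4.5% + 0.2% + 0.075% + 18% = 22.775%.
Rounded: 22.78%.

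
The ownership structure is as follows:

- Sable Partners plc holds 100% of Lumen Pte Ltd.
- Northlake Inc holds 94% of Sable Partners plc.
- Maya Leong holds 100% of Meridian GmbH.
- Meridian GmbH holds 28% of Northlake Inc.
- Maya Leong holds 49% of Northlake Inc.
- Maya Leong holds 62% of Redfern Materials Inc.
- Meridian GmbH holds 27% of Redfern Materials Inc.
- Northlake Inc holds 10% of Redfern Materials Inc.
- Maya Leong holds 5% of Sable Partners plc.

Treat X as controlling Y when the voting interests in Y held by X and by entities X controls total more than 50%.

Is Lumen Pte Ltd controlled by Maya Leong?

Maya holds 100% of Meridian, so Maya controls Meridian.
Meridian and Maya together hold 28% + 49% = 77% of Northlake, so Maya controls Northlake.
Northlake and Maya together hold 94% + 5% = 99% of Sable, so Maya controls Sable.
Sable holds 100% of Lumen, so Maya controls Lumen.

Yes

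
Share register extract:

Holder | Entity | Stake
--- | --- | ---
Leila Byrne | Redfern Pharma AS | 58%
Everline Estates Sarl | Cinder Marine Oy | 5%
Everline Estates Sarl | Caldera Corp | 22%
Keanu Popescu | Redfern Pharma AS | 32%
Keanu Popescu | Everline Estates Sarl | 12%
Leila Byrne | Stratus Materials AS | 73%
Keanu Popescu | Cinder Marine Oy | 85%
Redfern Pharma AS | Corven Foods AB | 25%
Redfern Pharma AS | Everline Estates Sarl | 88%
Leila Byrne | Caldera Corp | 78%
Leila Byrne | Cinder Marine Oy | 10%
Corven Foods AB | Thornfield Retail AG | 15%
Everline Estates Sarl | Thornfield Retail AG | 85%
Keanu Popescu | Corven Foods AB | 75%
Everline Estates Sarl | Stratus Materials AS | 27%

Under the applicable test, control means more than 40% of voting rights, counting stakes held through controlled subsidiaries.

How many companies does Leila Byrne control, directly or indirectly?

5

Leila holds 58% of Redfern, so Leila controls Redfern.
Redfern holds 88% of Everline, so Leila controls Everline.
Everline and Leila together hold 27% + 73% = 100% of Stratus, so Leila controls Stratus.
Everline holds 85% of Thornfield, so Leila controls Thornfield.
Everline and Leila together hold 22% + 78% = 100% of Caldera, so Leila controls Caldera.
No other company's threshold is met.
Leila controls 5 companies.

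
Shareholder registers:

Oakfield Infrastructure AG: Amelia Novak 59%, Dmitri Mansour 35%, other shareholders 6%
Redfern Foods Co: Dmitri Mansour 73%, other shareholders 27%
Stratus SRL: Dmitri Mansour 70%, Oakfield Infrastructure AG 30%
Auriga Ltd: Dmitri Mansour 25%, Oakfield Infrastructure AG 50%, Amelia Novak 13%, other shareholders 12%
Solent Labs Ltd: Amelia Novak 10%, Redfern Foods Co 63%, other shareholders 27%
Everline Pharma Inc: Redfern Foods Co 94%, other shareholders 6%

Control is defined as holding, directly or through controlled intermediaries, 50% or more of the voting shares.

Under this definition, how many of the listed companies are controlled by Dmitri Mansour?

4

Dmitri holds 73% of Redfern, so Dmitri controls Redfern.
Dmitri holds 70% of Stratus, so Dmitri controls Stratus.
Redfern holds 63% of Solent, so Dmitri controls Solent.
Redfern holds 94% of Everline, so Dmitri controls Everline.
No other company's threshold is met.
Dmitri controls 4 companies.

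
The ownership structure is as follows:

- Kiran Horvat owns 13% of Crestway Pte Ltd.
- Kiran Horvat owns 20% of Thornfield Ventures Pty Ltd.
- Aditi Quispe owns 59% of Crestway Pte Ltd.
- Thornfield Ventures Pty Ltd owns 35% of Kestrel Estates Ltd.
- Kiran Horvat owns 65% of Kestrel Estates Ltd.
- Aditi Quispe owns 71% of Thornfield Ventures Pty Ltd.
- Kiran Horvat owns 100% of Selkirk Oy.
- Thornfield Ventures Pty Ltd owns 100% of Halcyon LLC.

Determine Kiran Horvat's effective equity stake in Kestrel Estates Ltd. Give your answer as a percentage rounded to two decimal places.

Kiran reaches Kestrel along 2 paths.
Direct stake: 65% = 65%.
Via Thornfield: 20% × 35% = 7%.
Total: 65% + 7% = 72%.
Rounded: 72.00%.

72.00%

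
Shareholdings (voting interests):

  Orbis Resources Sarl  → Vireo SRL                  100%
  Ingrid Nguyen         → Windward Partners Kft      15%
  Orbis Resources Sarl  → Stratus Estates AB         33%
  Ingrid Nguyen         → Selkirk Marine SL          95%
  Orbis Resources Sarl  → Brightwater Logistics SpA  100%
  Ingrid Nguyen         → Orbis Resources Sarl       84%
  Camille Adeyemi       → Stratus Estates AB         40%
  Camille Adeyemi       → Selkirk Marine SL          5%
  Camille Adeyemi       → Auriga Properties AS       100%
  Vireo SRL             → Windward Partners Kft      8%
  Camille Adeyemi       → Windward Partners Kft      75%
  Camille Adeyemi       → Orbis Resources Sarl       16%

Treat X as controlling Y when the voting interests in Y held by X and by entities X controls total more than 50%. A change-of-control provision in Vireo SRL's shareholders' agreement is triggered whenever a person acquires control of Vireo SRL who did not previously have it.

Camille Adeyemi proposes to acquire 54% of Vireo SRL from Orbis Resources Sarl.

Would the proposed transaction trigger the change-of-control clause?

The purchase adds only to Camille's holdings (Orbis's stake shrinks), so Camille is the only person who could newly come to control Vireo.
Camille holds 100% of Auriga, so Camille controls Auriga.
Camille holds 75% of Windward, so Camille controls Windward.
Neither Camille nor any entity Camille controls holds any voting interest in Vireo.
So before the transaction, Camille does not control Vireo.
After the purchase, Camille holds 54% of Vireo directly, and Orbis's stake falls to 46%.
Camille holds 54% of Vireo, so Camille controls Vireo.
Camille did not control Vireo before and does after, so the clause is triggered.

Yes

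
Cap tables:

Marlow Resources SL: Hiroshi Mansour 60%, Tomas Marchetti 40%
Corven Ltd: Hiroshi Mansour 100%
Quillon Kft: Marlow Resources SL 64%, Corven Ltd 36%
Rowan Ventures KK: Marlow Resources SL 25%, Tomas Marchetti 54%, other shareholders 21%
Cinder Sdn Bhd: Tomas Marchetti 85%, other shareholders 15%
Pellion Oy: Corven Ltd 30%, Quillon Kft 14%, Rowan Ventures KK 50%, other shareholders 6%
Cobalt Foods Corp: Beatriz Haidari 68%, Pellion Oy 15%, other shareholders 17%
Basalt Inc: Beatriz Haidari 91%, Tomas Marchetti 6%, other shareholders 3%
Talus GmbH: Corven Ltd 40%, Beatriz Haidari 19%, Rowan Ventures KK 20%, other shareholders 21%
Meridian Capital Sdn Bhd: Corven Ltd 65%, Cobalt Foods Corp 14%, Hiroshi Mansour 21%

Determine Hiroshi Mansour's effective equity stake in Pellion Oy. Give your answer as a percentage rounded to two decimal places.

Hiroshi reaches Pellion along 4 paths.
Via Corven: 100% × 30% = 30%.
Via Marlow → Quillon: 60% × 64% × 14% = 5.376%.
Via Corven → Quillon: 100% × 36% × 14% = 5.04%.
Via Marlow → Rowan: 60% × 25% × 50% = 7.5%.
Total: 30% + 5.376% + 5.04% + 7.5% = 47.916%.
Rounded: 47.92%.

47.92%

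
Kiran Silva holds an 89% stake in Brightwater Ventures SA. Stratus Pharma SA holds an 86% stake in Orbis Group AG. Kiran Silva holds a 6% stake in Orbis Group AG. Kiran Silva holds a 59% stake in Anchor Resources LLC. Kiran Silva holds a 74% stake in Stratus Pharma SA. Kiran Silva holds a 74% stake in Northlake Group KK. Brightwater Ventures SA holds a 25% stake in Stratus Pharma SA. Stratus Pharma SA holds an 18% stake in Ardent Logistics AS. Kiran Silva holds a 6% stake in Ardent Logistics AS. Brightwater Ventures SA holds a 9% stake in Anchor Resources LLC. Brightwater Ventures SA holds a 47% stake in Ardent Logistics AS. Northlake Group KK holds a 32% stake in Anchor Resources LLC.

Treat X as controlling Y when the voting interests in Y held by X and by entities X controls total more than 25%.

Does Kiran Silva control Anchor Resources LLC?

Yes

Kiran holds 89% of Brightwater, so Kiran controls Brightwater.
Kiran holds 74% of Northlake, so Kiran controls Northlake.
Northlake and Kiran and Brightwater together hold 32% + 59% + 9% = 100% of Anchor, so Kiran controls Anchor.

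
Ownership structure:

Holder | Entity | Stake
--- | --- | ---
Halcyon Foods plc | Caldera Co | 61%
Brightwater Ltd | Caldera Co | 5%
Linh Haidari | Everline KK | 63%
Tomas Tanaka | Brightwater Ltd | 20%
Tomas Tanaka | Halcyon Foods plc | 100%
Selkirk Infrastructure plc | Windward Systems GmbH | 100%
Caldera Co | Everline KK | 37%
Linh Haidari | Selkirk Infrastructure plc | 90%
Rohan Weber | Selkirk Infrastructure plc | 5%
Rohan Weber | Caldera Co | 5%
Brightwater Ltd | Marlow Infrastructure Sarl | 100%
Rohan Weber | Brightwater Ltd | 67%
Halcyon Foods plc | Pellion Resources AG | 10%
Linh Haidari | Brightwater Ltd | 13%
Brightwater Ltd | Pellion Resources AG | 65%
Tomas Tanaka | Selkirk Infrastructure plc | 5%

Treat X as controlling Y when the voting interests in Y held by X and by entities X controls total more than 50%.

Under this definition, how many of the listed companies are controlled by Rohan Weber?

Rohan holds 67% of Brightwater, so Rohan controls Brightwater.
Brightwater holds 65% of Pellion, so Rohan controls Pellion.
Brightwater holds 100% of Marlow, so Rohan controls Marlow.
No other company's threshold is met.
Rohan controls 3 companies.

3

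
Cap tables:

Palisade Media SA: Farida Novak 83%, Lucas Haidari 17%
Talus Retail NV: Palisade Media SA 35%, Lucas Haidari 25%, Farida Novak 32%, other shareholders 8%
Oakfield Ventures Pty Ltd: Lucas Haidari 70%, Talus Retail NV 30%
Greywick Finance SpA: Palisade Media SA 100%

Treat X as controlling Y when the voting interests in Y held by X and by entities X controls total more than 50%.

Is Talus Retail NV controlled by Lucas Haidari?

Lucas holds 70% of Oakfield, so Lucas controls Oakfield.
In Talus, Lucas's side holds only 25%, not > 50%.
So Lucas does not control Talus.

No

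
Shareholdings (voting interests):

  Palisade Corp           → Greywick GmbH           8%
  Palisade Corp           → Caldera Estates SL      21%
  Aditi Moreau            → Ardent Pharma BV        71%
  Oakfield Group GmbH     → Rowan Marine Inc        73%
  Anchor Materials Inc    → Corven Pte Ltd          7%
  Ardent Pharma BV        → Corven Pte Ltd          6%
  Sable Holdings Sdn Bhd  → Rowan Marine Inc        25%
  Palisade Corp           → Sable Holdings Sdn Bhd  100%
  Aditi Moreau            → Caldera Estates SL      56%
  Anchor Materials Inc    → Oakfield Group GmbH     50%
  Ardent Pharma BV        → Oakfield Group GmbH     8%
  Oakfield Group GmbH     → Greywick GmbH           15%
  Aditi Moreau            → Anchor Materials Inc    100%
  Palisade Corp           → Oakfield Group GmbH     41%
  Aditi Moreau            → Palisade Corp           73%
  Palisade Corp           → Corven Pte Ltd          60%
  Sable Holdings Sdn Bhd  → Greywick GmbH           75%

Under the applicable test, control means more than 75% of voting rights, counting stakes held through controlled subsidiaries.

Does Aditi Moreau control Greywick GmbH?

Aditi holds 100% of Anchor, so Aditi controls Anchor.
Neither Aditi nor any entity Aditi controls holds any voting interest in Greywick.
So Aditi does not control Greywick.

No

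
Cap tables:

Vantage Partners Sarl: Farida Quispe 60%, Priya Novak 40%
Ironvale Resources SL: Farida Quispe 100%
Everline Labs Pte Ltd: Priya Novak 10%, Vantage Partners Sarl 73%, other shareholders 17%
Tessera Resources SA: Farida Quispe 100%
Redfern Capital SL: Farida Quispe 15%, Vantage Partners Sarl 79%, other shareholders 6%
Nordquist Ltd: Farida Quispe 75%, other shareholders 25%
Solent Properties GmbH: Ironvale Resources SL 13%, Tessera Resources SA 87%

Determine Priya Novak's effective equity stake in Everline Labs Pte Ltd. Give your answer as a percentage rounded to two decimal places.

Priya reaches Everline along 2 paths.
Direct stake: 10% = 10%.
Via Vantage: 40% × 73% = 29.2%.
Total: 10% + 29.2% = 39.2%.
Rounded: 39.20%.

39.20%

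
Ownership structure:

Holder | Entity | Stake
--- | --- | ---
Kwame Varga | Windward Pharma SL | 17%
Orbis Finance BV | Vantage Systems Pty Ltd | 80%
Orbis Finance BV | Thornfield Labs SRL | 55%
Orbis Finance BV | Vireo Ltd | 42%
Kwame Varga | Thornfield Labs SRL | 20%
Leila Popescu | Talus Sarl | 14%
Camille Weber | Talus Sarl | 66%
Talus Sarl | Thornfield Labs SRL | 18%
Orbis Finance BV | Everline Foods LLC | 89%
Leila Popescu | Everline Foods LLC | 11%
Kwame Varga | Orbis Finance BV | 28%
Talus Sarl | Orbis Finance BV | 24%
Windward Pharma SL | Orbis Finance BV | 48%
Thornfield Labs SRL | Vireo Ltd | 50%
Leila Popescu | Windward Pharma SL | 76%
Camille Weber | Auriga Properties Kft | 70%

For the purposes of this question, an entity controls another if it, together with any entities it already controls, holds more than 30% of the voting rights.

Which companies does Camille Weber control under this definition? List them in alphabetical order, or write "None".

Camille holds 66% of Talus, so Camille controls Talus.
Camille holds 70% of Auriga, so Camille controls Auriga.
No other company's threshold is met.

Auriga Properties Kft, Talus Sarl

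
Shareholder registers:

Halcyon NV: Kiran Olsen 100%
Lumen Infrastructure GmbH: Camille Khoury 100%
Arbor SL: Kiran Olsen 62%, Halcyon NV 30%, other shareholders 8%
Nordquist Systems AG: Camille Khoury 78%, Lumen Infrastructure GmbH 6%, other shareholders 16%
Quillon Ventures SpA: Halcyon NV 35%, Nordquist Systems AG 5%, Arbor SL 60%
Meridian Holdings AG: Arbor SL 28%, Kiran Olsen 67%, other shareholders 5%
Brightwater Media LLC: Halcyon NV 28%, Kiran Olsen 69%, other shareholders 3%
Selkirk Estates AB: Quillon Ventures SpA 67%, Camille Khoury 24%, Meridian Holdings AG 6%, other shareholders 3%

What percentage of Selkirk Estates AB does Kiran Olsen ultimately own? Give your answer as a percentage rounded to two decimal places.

Kiran reaches Selkirk along 6 paths.
Via Halcyon → Quillon: 100% × 35% × 67% = 23.45%.
Via Arbor → Quillon: 62% × 60% × 67% = 24.924%.
Via Halcyon → Arbor → Quillon: 100% × 30% × 60% × 67% = 12.06%.
Via Arbor → Meridian: 62% × 28% × 6% = 1.0416%.
Via Halcyon → Arbor → Meridian: 100% × 30% × 28% × 6% = 0.504%.
Via Meridian: 67% × 6% = 4.02%.
Total: 23.45% + 24.924% + 12.06% + 1.0416% + 0.504% + 4.02% = 65.9996%.
Rounded: 66.00%.

66.00%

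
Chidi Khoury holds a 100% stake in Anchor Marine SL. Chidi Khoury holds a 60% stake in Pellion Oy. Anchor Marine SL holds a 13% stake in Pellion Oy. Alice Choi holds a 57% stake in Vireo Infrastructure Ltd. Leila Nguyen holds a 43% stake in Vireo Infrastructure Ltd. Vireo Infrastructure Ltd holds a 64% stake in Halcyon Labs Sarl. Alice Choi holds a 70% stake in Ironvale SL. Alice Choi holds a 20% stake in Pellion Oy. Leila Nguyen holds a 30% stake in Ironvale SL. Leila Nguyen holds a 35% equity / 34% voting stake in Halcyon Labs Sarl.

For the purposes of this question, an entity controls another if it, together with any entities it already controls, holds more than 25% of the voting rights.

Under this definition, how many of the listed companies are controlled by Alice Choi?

3

Alice holds 57% of Vireo, so Alice controls Vireo.
Vireo holds 64% of Halcyon, so Alice controls Halcyon.
Alice holds 70% of Ironvale, so Alice controls Ironvale.
No other company's threshold is met.
Alice controls 3 companies.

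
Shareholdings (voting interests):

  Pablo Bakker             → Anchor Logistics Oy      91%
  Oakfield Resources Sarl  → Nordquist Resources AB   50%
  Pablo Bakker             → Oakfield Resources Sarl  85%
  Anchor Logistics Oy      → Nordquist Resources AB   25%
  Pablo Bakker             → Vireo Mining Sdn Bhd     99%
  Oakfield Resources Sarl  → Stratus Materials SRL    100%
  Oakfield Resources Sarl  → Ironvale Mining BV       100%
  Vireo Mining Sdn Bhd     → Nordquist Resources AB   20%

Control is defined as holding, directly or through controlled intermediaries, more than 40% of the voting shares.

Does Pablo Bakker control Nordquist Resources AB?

Yes

Pablo holds 91% of Anchor, so Pablo controls Anchor.
Pablo holds 99% of Vireo, so Pablo controls Vireo.
Pablo holds 85% of Oakfield, so Pablo controls Oakfield.
Anchor and Vireo and Oakfield together hold 25% + 20% + 50% = 95% of Nordquist, so Pablo controls Nordquist.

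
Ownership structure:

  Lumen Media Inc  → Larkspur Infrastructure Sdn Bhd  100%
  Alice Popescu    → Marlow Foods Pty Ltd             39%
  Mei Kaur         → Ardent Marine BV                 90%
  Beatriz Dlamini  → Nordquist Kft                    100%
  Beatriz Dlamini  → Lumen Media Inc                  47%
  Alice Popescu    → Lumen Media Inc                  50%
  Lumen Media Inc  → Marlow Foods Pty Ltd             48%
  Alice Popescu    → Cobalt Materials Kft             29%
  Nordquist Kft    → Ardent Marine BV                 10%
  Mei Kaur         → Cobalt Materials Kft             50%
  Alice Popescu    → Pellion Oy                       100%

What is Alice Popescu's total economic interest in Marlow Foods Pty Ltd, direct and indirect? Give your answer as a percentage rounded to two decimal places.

63.00%

Alice reaches Marlow along 2 paths.
Via Lumen: 50% × 48% = 24%.
Direct stake: 39% = 39%.
Total: 24% + 39% = 63%.
Rounded: 63.00%.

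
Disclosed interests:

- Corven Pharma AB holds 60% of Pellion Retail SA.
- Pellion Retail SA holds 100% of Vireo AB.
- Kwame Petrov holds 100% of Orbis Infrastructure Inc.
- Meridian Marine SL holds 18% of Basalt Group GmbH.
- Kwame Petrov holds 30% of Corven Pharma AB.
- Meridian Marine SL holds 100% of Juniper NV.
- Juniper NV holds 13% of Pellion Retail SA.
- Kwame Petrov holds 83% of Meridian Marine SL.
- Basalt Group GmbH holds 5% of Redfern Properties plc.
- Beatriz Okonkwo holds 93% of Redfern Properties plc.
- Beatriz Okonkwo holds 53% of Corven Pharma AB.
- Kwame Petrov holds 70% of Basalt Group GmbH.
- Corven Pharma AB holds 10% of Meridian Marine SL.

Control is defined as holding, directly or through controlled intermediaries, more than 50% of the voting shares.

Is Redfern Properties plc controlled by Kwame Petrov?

No

Kwame holds 100% of Orbis, so Kwame controls Orbis.
Kwame holds 83% of Meridian, so Kwame controls Meridian.
Meridian holds 100% of Juniper, so Kwame controls Juniper.
Meridian and Kwame together hold 18% + 70% = 88% of Basalt, so Kwame controls Basalt.
In Redfern, Kwame's side holds only 5%, not > 50%.
So Kwame does not control Redfern.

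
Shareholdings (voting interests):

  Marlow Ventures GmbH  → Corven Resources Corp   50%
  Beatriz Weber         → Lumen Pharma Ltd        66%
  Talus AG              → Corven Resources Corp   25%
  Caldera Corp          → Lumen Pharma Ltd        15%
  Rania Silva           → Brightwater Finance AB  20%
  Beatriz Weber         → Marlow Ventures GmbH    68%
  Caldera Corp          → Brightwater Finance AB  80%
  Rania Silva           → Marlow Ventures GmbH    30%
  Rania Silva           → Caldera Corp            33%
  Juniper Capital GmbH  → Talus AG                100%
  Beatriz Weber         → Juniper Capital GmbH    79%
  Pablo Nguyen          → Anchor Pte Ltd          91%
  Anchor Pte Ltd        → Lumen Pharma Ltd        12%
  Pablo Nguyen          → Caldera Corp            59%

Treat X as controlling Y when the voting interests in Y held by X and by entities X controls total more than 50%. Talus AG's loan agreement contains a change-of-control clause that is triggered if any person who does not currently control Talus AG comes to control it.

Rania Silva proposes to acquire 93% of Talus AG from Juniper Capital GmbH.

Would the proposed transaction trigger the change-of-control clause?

Yes

The purchase adds only to Rania's holdings (Juniper's stake shrinks), so Rania is the only person who could newly come to control Talus.
Rania's largest direct stake is 33% in Caldera, which does not meet the threshold, so Rania controls no company.
Neither Rania nor any entity Rania controls holds any voting interest in Talus.
So before the transaction, Rania does not control Talus.
After the purchase, Rania holds 93% of Talus directly, and Juniper's stake falls to 7%.
Rania holds 93% of Talus, so Rania controls Talus.
Rania did not control Talus before and does after, so the clause is triggered.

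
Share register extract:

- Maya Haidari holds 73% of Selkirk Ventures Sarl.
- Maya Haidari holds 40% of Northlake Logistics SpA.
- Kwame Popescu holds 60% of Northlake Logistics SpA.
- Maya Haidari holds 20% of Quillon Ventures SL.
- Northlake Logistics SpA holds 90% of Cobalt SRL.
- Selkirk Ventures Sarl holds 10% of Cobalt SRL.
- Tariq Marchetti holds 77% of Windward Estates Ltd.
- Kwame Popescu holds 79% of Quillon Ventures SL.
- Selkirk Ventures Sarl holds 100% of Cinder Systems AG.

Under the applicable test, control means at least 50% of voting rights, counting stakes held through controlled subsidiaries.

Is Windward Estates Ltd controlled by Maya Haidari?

No

Maya holds 73% of Selkirk, so Maya controls Selkirk.
Selkirk holds 100% of Cinder, so Maya controls Cinder.
Neither Maya nor any entity Maya controls holds any voting interest in Windward.
So Maya does not control Windward.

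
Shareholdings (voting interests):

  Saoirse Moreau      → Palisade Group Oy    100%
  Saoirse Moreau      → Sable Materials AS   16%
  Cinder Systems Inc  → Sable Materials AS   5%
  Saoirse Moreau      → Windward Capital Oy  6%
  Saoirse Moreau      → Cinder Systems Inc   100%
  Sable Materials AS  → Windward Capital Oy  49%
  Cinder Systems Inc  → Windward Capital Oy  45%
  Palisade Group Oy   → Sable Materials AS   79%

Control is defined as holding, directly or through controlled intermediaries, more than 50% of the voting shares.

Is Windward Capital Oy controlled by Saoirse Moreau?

Yes

Saoirse holds 100% of Cinder, so Saoirse controls Cinder.
Saoirse holds 100% of Palisade, so Saoirse controls Palisade.
Cinder and Saoirse and Palisade together hold 5% + 16% + 79% = 100% of Sable, so Saoirse controls Sable.
Sable and Cinder and Saoirse together hold 49% + 45% + 6% = 100% of Windward, so Saoirse controls Windward.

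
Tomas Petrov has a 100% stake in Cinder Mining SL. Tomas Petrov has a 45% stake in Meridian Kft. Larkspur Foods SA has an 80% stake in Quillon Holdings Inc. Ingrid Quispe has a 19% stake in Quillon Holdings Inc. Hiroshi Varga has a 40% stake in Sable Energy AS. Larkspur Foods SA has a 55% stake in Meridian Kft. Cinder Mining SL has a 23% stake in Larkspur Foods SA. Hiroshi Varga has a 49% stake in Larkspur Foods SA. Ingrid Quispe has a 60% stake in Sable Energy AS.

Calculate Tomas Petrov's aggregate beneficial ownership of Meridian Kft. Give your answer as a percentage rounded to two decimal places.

Tomas reaches Meridian along 2 paths.
Via Cinder → Larkspur: 100% × 23% × 55% = 12.65%.
Direct stake: 45% = 45%.
Total: 12.65% + 45% = 57.65%.

57.65%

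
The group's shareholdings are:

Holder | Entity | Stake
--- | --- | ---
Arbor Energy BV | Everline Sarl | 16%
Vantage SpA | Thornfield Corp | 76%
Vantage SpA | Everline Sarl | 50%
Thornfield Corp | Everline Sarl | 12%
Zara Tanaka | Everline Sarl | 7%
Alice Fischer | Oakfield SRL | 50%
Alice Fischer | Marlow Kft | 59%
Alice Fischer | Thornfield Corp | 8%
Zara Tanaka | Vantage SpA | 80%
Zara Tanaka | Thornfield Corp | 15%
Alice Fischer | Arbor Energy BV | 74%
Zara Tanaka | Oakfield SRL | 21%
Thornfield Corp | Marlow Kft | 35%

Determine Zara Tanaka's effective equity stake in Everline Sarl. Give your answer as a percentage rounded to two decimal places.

Zara reaches Everline along 4 paths.
Direct stake: 7% = 7%.
Via Vantage: 80% × 50% = 40%.
Via Vantage → Thornfield: 80% × 76% × 12% = 7.296%.
Via Thornfield: 15% × 12% = 1.8%.
Total: 7% + 40% + 7.296% + 1.8% = 56.096%.
Rounded: 56.10%.

56.10%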